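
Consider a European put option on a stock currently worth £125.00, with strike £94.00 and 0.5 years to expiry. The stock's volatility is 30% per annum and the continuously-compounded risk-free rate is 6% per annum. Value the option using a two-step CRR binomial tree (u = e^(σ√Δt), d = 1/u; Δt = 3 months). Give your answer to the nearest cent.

CRR parameters: u = e^(σ√Δt) = e^(0.3·√0.25) = 1.1618, d = 1/u = 0.8607
Per-period rate: rΔt = 0.06·0.25 = 0.015, so R = e^0.015 = 1.0151
Risk-neutral probability p = (e^0.015 − 0.8607)/(1.1618 − 0.8607) = 0.1544/0.3011 = 0.5128
Terminal stock prices: S_uu = 168.7, S_ud = 125, S_dd = 92.6
Terminal payoffs (K − S): max(-74.73, 0) = 0, max(-31, 0) = 0, max(1.398, 0) = 1.398
Node u (S = 145.2): V_u = e^(−0.015)·[0.5128·0.0000 + 0.4872·0.0000] = 0.0000
Node d (S = 107.6): V_d = e^(−0.015)·[0.5128·0.0000 + 0.4872·1.3977] = 0.6709
Node 0 (S = 125): V_0 = e^(−0.015)·[0.5128·0.0000 + 0.4872·0.6709] = 0.3220

£0.32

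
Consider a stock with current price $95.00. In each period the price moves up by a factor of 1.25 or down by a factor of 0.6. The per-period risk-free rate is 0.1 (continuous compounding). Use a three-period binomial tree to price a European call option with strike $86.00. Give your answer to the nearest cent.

Risk-neutral probability p = (e^0.1 − 0.6)/(1.25 − 0.6) = 0.5052/0.6500 = 0.7772
Terminal stock prices: S_uuu = 185.5, S_uud = 89.06, S_udd = 42.75, S_ddd = 20.52
Terminal payoffs (S − K): max(99.55, 0) = 99.55, max(3.062, 0) = 3.062, max(-43.25, 0) = 0, max(-65.48, 0) = 0
Node uu (S = 148.4): V_uu = e^(−0.1)·[0.7772·99.5469 + 0.2228·3.0625] = 70.6215
Node ud (S = 71.25): V_ud = e^(−0.1)·[0.7772·3.0625 + 0.2228·0.0000] = 2.1536
Node dd (S = 34.2): V_dd = e^(−0.1)·[0.7772·0.0000 + 0.2228·0.0000] = 0.0000
Node u (S = 118.8): V_u = e^(−0.1)·[0.7772·70.6215 + 0.2228·2.1536] = 50.0971
Node d (S = 57): V_d = e^(−0.1)·[0.7772·2.1536 + 0.2228·0.0000] = 1.5145
Node 0 (S = 95): V_0 = e^(−0.1)·[0.7772·50.0971 + 0.2228·1.5145] = 35.5350

$35.53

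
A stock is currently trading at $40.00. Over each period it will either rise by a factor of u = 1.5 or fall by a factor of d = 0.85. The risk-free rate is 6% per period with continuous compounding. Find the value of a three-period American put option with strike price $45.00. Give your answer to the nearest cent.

$7.19

Risk-neutral probability p = (e^0.06 − 0.85)/(1.5 − 0.85) = 0.2118/0.6500 = 0.3259
Terminal stock prices: S_uuu = 135, S_uud = 76.5, S_udd = 43.35, S_ddd = 24.56
Terminal payoffs (K − S): max(-90, 0) = 0, max(-31.5, 0) = 0, max(1.65, 0) = 1.65, max(20.44, 0) = 20.44
Node uu (S = 90): continuation = e^(−0.06)·[0.3259·0.0000 + 0.6741·0.0000] = 0.0000; exercise value = 0.0000 ≤ continuation, so V_uu = 0.0000
Node ud (S = 51): continuation = e^(−0.06)·[0.3259·0.0000 + 0.6741·1.6500] = 1.0475; exercise value = 0.0000 ≤ continuation, so V_ud = 1.0475
Node dd (S = 28.9): continuation = e^(−0.06)·[0.3259·1.6500 + 0.6741·20.4350] = 13.4794; exercise value = 16.1000 > continuation, so V_dd = 16.1000 (exercise)
Node u (S = 60): continuation = e^(−0.06)·[0.3259·0.0000 + 0.6741·1.0475] = 0.6650; exercise value = 0.0000 ≤ continuation, so V_u = 0.6650
Node d (S = 34): continuation = e^(−0.06)·[0.3259·1.0475 + 0.6741·16.1000] = 10.5424; exercise value = 11.0000 > continuation, so V_d = 11.0000 (exercise)
Node 0 (S = 40): continuation = e^(−0.06)·[0.3259·0.6650 + 0.6741·11.0000] = 7.1874; exercise value = 5.0000 ≤ continuation, so V_0 = 7.1874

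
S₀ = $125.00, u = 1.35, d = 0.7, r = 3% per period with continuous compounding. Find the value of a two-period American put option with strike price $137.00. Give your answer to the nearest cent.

Risk-neutral probability p = (e^0.03 − 0.7)/(1.35 − 0.7) = 0.3305/0.6500 = 0.5084
Terminal stock prices: S_uu = 227.8, S_ud = 118.1, S_dd = 61.25
Terminal payoffs (K − S): max(-90.81, 0) = 0, max(18.88, 0) = 18.88, max(75.75, 0) = 75.75
Node u (S = 168.8): continuation = e^(−0.03)·[0.5084·0.0000 + 0.4916·18.8750] = 9.0049; exercise value = 0.0000 ≤ continuation, so V_u = 9.0049
Node d (S = 87.5): continuation = e^(−0.03)·[0.5084·18.8750 + 0.4916·75.7500] = 45.4510; exercise value = 49.5000 > continuation, so V_d = 49.5000 (exercise)
Node 0 (S = 125): continuation = e^(−0.03)·[0.5084·9.0049 + 0.4916·49.5000] = 28.0581; exercise value = 12.0000 ≤ continuation, so V_0 = 28.0581

$28.06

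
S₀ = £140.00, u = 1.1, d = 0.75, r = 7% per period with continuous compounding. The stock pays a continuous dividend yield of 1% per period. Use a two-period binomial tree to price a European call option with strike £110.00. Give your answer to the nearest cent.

Per-period risk-free factor R = e^0.07 = 1.0725; dividend-adjusted growth = e^(0.07−0.01) = 1.0618.
Risk-neutral probability p = (1.0618 − 0.75)/(1.1 − 0.75) = 0.3118/0.3500 = 0.8910
Terminal stock prices: S_uu = 169.4, S_ud = 115.5, S_dd = 78.75
Terminal payoffs (S − K): max(59.4, 0) = 59.4, max(5.5, 0) = 5.5, max(-31.25, 0) = 0
Node u (S = 154): V_u = e^(−0.07)·[0.8910·59.4000 + 0.1090·5.5000] = 49.9044
Node d (S = 105): V_d = e^(−0.07)·[0.8910·5.5000 + 0.1090·0.0000] = 4.5690
Node 0 (S = 140): V_0 = e^(−0.07)·[0.8910·49.9044 + 0.1090·4.5690] = 41.9214

£41.92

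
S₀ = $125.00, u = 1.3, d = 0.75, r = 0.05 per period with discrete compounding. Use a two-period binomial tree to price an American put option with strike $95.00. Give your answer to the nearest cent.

$4.63

Risk-neutral probability p = (1 + 0.05 − 0.75)/(1.3 − 0.75) = 0.3000/0.5500 = 0.5455
Terminal stock prices: S_uu = 211.3, S_ud = 121.9, S_dd = 70.31
Terminal payoffs (K − S): max(-116.3, 0) = 0, max(-26.88, 0) = 0, max(24.69, 0) = 24.69
Node u (S = 162.5): continuation = 1/1.05·[0.5455·0.0000 + 0.4545·0.0000] = 0.0000; exercise value = 0.0000 ≤ continuation, so V_u = 0.0000
Node d (S = 93.75): continuation = 1/1.05·[0.5455·0.0000 + 0.4545·24.6875] = 10.6872; exercise value = 1.2500 ≤ continuation, so V_d = 10.6872
Node 0 (S = 125): continuation = 1/1.05·[0.5455·0.0000 + 0.4545·10.6872] = 4.6265; exercise value = 0.0000 ≤ continuation, so V_0 = 4.6265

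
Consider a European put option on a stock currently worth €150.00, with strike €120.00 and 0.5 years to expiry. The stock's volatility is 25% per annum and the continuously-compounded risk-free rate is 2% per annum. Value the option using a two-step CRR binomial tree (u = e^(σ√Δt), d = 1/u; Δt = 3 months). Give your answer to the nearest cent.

€0.82

CRR parameters: u = e^(σ√Δt) = e^(0.25·√0.25) = 1.1331, d = 1/u = 0.8825
Per-period rate: rΔt = 0.02·0.25 = 0.005, so R = e^0.005 = 1.0050
Risk-neutral probability p = (e^0.005 − 0.8825)/(1.1331 − 0.8825) = 0.1225/0.2507 = 0.4888
Terminal stock prices: S_uu = 192.6, S_ud = 150, S_dd = 116.8
Terminal payoffs (K − S): max(-72.6, 0) = 0, max(-30, 0) = 0, max(3.18, 0) = 3.18
Node u (S = 170): V_u = e^(−0.005)·[0.4888·0.0000 + 0.5112·0.0000] = 0.0000
Node d (S = 132.4): V_d = e^(−0.005)·[0.4888·0.0000 + 0.5112·3.1799] = 1.6175
Node 0 (S = 150): V_0 = e^(−0.005)·[0.4888·0.0000 + 0.5112·1.6175] = 0.8228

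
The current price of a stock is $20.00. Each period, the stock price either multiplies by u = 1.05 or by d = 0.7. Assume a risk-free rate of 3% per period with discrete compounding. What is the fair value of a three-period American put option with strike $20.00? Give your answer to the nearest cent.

Risk-neutral probability p = (1 + 0.03 − 0.7)/(1.05 − 0.7) = 0.3300/0.3500 = 0.9429
Terminal stock prices: S_uuu = 23.15, S_uud = 15.43, S_udd = 10.29, S_ddd = 6.86
Terminal payoffs (K − S): max(-3.153, 0) = 0, max(4.565, 0) = 4.565, max(9.71, 0) = 9.71, max(13.14, 0) = 13.14
Node uu (S = 22.05): continuation = 1/1.03·[0.9429·0.0000 + 0.0571·4.5650] = 0.2533; exercise value = 0.0000 ≤ continuation, so V_uu = 0.2533
Node ud (S = 14.7): continuation = 1/1.03·[0.9429·4.5650 + 0.0571·9.7100] = 4.7175; exercise value = 5.3000 > continuation, so V_ud = 5.3000 (exercise)
Node dd (S = 9.8): continuation = 1/1.03·[0.9429·9.7100 + 0.0571·13.1400] = 9.6175; exercise value = 10.2000 > continuation, so V_dd = 10.2000 (exercise)
Node u (S = 21): continuation = 1/1.03·[0.9429·0.2533 + 0.0571·5.3000] = 0.5259; exercise value = 0.0000 ≤ continuation, so V_u = 0.5259
Node d (S = 14): continuation = 1/1.03·[0.9429·5.3000 + 0.0571·10.2000] = 5.4175; exercise value = 6.0000 > continuation, so V_d = 6.0000 (exercise)
Node 0 (S = 20): continuation = 1/1.03·[0.9429·0.5259 + 0.0571·6.0000] = 0.8142; exercise value = 0.0000 ≤ continuation, so V_0 = 0.8142

$0.81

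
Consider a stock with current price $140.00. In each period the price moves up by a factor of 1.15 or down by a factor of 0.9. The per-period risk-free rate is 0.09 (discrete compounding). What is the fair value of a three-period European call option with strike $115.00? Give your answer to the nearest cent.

$51.34

Risk-neutral probability p = (1 + 0.09 − 0.9)/(1.15 − 0.9) = 0.1900/0.2500 = 0.7600
Terminal stock prices: S_uuu = 212.9, S_uud = 166.6, S_udd = 130.4, S_ddd = 102.1
Terminal payoffs (S − K): max(97.92, 0) = 97.92, max(51.63, 0) = 51.63, max(15.41, 0) = 15.41, max(-12.94, 0) = 0
Node uu (S = 185.1): V_uu = 1/1.09·[0.7600·97.9225 + 0.2400·51.6350] = 79.6454
Node ud (S = 144.9): V_ud = 1/1.09·[0.7600·51.6350 + 0.2400·15.4100] = 39.3954
Node dd (S = 113.4): V_dd = 1/1.09·[0.7600·15.4100 + 0.2400·0.0000] = 10.7446
Node u (S = 161): V_u = 1/1.09·[0.7600·79.6454 + 0.2400·39.3954] = 64.2068
Node d (S = 126): V_d = 1/1.09·[0.7600·39.3954 + 0.2400·10.7446] = 29.8341
Node 0 (S = 140): V_0 = 1/1.09·[0.7600·64.2068 + 0.2400·29.8341] = 51.3370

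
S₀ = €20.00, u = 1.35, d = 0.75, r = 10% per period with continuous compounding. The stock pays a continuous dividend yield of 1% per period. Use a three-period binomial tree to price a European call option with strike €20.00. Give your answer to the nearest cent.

Per-period risk-free factor R = e^0.1 = 1.1052; dividend-adjusted growth = e^(0.1−0.01) = 1.0942.
Risk-neutral probability p = (1.0942 − 0.75)/(1.35 − 0.75) = 0.3442/0.6000 = 0.5736
Terminal stock prices: S_uuu = 49.21, S_uud = 27.34, S_udd = 15.19, S_ddd = 8.438
Terminal payoffs (S − K): max(29.21, 0) = 29.21, max(7.338, 0) = 7.338, max(-4.812, 0) = 0, max(-11.56, 0) = 0
Node uu (S = 36.45): V_uu = e^(−0.1)·[0.5736·29.2075 + 0.4264·7.3375] = 17.9906
Node ud (S = 20.25): V_ud = e^(−0.1)·[0.5736·7.3375 + 0.4264·0.0000] = 3.8084
Node dd (S = 11.25): V_dd = e^(−0.1)·[0.5736·0.0000 + 0.4264·0.0000] = 0.0000
Node u (S = 27): V_u = e^(−0.1)·[0.5736·17.9906 + 0.4264·3.8084] = 10.8071
Node d (S = 15): V_d = e^(−0.1)·[0.5736·3.8084 + 0.4264·0.0000] = 1.9767
Node 0 (S = 20): V_0 = e^(−0.1)·[0.5736·10.8071 + 0.4264·1.9767] = 6.3719

€6.37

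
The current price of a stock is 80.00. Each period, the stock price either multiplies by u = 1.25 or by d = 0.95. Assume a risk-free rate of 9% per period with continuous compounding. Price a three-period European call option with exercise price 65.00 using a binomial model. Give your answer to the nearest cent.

30.38

Risk-neutral probability p = (e^0.09 − 0.95)/(1.25 − 0.95) = 0.1442/0.3000 = 0.4806
Terminal stock prices: S_uuu = 156.2, S_uud = 118.8, S_udd = 90.25, S_ddd = 68.59
Terminal payoffs (S − K): max(91.25, 0) = 91.25, max(53.75, 0) = 53.75, max(25.25, 0) = 25.25, max(3.59, 0) = 3.59
Node uu (S = 125): V_uu = e^(−0.09)·[0.4806·91.2500 + 0.5194·53.7500] = 65.5945
Node ud (S = 95): V_ud = e^(−0.09)·[0.4806·53.7500 + 0.5194·25.2500] = 35.5945
Node dd (S = 72.2): V_dd = e^(−0.09)·[0.4806·25.2500 + 0.5194·3.5900] = 12.7945
Node u (S = 100): V_u = e^(−0.09)·[0.4806·65.5945 + 0.5194·35.5945] = 45.7074
Node d (S = 76): V_d = e^(−0.09)·[0.4806·35.5945 + 0.5194·12.7945] = 21.7074
Node 0 (S = 80): V_0 = e^(−0.09)·[0.4806·45.7074 + 0.5194·21.7074] = 30.3803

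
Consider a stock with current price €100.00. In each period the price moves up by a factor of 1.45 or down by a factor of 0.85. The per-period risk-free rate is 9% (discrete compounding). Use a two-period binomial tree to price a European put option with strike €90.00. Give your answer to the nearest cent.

€5.38

Risk-neutral probability p = (1 + 0.09 − 0.85)/(1.45 − 0.85) = 0.2400/0.6000 = 0.4000
Terminal stock prices: S_uu = 210.2, S_ud = 123.2, S_dd = 72.25
Terminal payoffs (K − S): max(-120.2, 0) = 0, max(-33.25, 0) = 0, max(17.75, 0) = 17.75
Node u (S = 145): V_u = 1/1.09·[0.4000·0.0000 + 0.6000·0.0000] = 0.0000
Node d (S = 85): V_d = 1/1.09·[0.4000·0.0000 + 0.6000·17.7500] = 9.7706
Node 0 (S = 100): V_0 = 1/1.09·[0.4000·0.0000 + 0.6000·9.7706] = 5.3783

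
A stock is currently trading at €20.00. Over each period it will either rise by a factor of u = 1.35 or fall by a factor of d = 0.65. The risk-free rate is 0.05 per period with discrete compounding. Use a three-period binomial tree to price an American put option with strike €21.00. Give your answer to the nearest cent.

€4.14

Risk-neutral probability p = (1 + 0.05 − 0.65)/(1.35 − 0.65) = 0.4000/0.7000 = 0.5714
Terminal stock prices: S_uuu = 49.21, S_uud = 23.69, S_udd = 11.41, S_ddd = 5.492
Terminal payoffs (K − S): max(-28.21, 0) = 0, max(-2.693, 0) = 0, max(9.592, 0) = 9.592, max(15.51, 0) = 15.51
Node uu (S = 36.45): continuation = 1/1.05·[0.5714·0.0000 + 0.4286·0.0000] = 0.0000; exercise value = 0.0000 ≤ continuation, so V_uu = 0.0000
Node ud (S = 17.55): continuation = 1/1.05·[0.5714·0.0000 + 0.4286·9.5925] = 3.9153; exercise value = 3.4500 ≤ continuation, so V_ud = 3.9153
Node dd (S = 8.45): continuation = 1/1.05·[0.5714·9.5925 + 0.4286·15.5075] = 11.5500; exercise value = 12.5500 > continuation, so V_dd = 12.5500 (exercise)
Node u (S = 27): continuation = 1/1.05·[0.5714·0.0000 + 0.4286·3.9153] = 1.5981; exercise value = 0.0000 ≤ continuation, so V_u = 1.5981
Node d (S = 13): continuation = 1/1.05·[0.5714·3.9153 + 0.4286·12.5500] = 7.2532; exercise value = 8.0000 > continuation, so V_d = 8.0000 (exercise)
Node 0 (S = 20): continuation = 1/1.05·[0.5714·1.5981 + 0.4286·8.0000] = 4.1350; exercise value = 1.0000 ≤ continuation, so V_0 = 4.1350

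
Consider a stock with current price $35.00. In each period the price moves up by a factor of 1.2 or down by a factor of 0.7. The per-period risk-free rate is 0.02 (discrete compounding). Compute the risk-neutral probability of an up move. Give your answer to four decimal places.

Risk-neutral probability p = (1 + 0.02 − 0.7)/(1.2 − 0.7) = 0.3200/0.5000 = 0.6400

p = 0.6400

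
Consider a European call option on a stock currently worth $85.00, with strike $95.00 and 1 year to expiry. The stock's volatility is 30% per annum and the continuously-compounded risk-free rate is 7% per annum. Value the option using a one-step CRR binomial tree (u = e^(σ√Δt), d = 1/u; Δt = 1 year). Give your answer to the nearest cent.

$10.02

CRR parameters: u = e^(σ√Δt) = e^(0.3·√1) = 1.3499, d = 1/u = 0.7408
Per-period rate: rΔt = 0.07·1 = 0.07, so R = e^0.07 = 1.0725
Risk-neutral probability p = (e^0.07 − 0.7408)/(1.3499 − 0.7408) = 0.3317/0.6090 = 0.5446
Terminal stock prices: S_u = 114.7, S_d = 62.97
Terminal payoffs (S − K): max(19.74, 0) = 19.74, max(-32.03, 0) = 0
Node 0 (S = 85): V_0 = e^(−0.07)·[0.5446·19.7380 + 0.4554·0.0000] = 10.0228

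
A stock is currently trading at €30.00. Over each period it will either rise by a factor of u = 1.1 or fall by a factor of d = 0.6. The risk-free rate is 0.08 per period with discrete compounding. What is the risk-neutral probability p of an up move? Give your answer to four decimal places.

p = 0.9600

Risk-neutral probability p = (1 + 0.08 − 0.6)/(1.1 − 0.6) = 0.4800/0.5000 = 0.9600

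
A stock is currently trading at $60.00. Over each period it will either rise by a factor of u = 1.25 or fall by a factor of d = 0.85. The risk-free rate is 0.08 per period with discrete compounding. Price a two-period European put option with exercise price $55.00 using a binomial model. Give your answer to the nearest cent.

Risk-neutral probability p = (1 + 0.08 − 0.85)/(1.25 − 0.85) = 0.2300/0.4000 = 0.5750
Terminal stock prices: S_uu = 93.75, S_ud = 63.75, S_dd = 43.35
Terminal payoffs (K − S): max(-38.75, 0) = 0, max(-8.75, 0) = 0, max(11.65, 0) = 11.65
Node u (S = 75): V_u = 1/1.08·[0.5750·0.0000 + 0.4250·0.0000] = 0.0000
Node d (S = 51): V_d = 1/1.08·[0.5750·0.0000 + 0.4250·11.6500] = 4.5845
Node 0 (S = 60): V_0 = 1/1.08·[0.5750·0.0000 + 0.4250·4.5845] = 1.8041

$1.80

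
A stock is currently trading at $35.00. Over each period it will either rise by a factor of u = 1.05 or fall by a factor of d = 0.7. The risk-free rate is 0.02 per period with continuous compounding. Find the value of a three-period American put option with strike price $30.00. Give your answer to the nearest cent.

$0.98

Risk-neutral probability p = (e^0.02 − 0.7)/(1.05 − 0.7) = 0.3202/0.3500 = 0.9149
Terminal stock prices: S_uuu = 40.52, S_uud = 27.01, S_udd = 18.01, S_ddd = 12
Terminal payoffs (K − S): max(-10.52, 0) = 0, max(2.989, 0) = 2.989, max(11.99, 0) = 11.99, max(18, 0) = 18
Node uu (S = 38.59): continuation = e^(−0.02)·[0.9149·0.0000 + 0.0851·2.9888] = 0.2494; exercise value = 0.0000 ≤ continuation, so V_uu = 0.2494
Node ud (S = 25.72): continuation = e^(−0.02)·[0.9149·2.9888 + 0.0851·11.9925] = 3.6810; exercise value = 4.2750 > continuation, so V_ud = 4.2750 (exercise)
Node dd (S = 17.15): continuation = e^(−0.02)·[0.9149·11.9925 + 0.0851·17.9950] = 12.2560; exercise value = 12.8500 > continuation, so V_dd = 12.8500 (exercise)
Node u (S = 36.75): continuation = e^(−0.02)·[0.9149·0.2494 + 0.0851·4.2750] = 0.5804; exercise value = 0.0000 ≤ continuation, so V_u = 0.5804
Node d (S = 24.5): continuation = e^(−0.02)·[0.9149·4.2750 + 0.0851·12.8500] = 4.9060; exercise value = 5.5000 > continuation, so V_d = 5.5000 (exercise)
Node 0 (S = 35): continuation = e^(−0.02)·[0.9149·0.5804 + 0.0851·5.5000] = 0.9795; exercise value = 0.0000 ≤ continuation, so V_0 = 0.9795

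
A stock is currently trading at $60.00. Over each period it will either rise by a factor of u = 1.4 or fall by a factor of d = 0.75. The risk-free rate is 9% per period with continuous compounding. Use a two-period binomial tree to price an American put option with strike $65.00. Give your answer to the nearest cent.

$9.02

Risk-neutral probability p = (e^0.09 − 0.75)/(1.4 − 0.75) = 0.3442/0.6500 = 0.5295
Terminal stock prices: S_uu = 117.6, S_ud = 63, S_dd = 33.75
Terminal payoffs (K − S): max(-52.6, 0) = 0, max(2, 0) = 2, max(31.25, 0) = 31.25
Node u (S = 84): continuation = e^(−0.09)·[0.5295·0.0000 + 0.4705·2.0000] = 0.8600; exercise value = 0.0000 ≤ continuation, so V_u = 0.8600
Node d (S = 45): continuation = e^(−0.09)·[0.5295·2.0000 + 0.4705·31.2500] = 14.4055; exercise value = 20.0000 > continuation, so V_d = 20.0000 (exercise)
Node 0 (S = 60): continuation = e^(−0.09)·[0.5295·0.8600 + 0.4705·20.0000] = 9.0163; exercise value = 5.0000 ≤ continuation, so V_0 = 9.0163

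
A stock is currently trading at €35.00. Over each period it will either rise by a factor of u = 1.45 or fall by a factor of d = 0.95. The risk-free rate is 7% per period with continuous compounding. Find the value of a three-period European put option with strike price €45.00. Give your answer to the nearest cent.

€5.23

Risk-neutral probability p = (e^0.07 − 0.95)/(1.45 − 0.95) = 0.1225/0.5000 = 0.2450
Terminal stock prices: S_uuu = 106.7, S_uud = 69.91, S_udd = 45.8, S_ddd = 30.01
Terminal payoffs (K − S): max(-61.7, 0) = 0, max(-24.91, 0) = 0, max(-0.8019, 0) = 0, max(14.99, 0) = 14.99
Node uu (S = 73.59): V_uu = e^(−0.07)·[0.2450·0.0000 + 0.7550·0.0000] = 0.0000
Node ud (S = 48.21): V_ud = e^(−0.07)·[0.2450·0.0000 + 0.7550·0.0000] = 0.0000
Node dd (S = 31.59): V_dd = e^(−0.07)·[0.2450·0.0000 + 0.7550·14.9919] = 10.5534
Node u (S = 50.75): V_u = e^(−0.07)·[0.2450·0.0000 + 0.7550·0.0000] = 0.0000
Node d (S = 33.25): V_d = e^(−0.07)·[0.2450·0.0000 + 0.7550·10.5534] = 7.4290
Node 0 (S = 35): V_0 = e^(−0.07)·[0.2450·0.0000 + 0.7550·7.4290] = 5.2296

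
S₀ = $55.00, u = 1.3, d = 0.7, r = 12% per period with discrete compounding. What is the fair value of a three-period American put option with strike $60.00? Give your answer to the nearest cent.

Risk-neutral probability p = (1 + 0.12 − 0.7)/(1.3 − 0.7) = 0.4200/0.6000 = 0.7000
Terminal stock prices: S_uuu = 120.8, S_uud = 65.06, S_udd = 35.03, S_ddd = 18.86
Terminal payoffs (K − S): max(-60.84, 0) = 0, max(-5.065, 0) = 0, max(24.97, 0) = 24.97, max(41.14, 0) = 41.14
Node uu (S = 92.95): continuation = 1/1.12·[0.7000·0.0000 + 0.3000·0.0000] = 0.0000; exercise value = 0.0000 ≤ continuation, so V_uu = 0.0000
Node ud (S = 50.05): continuation = 1/1.12·[0.7000·0.0000 + 0.3000·24.9650] = 6.6871; exercise value = 9.9500 > continuation, so V_ud = 9.9500 (exercise)
Node dd (S = 26.95): continuation = 1/1.12·[0.7000·24.9650 + 0.3000·41.1350] = 26.6214; exercise value = 33.0500 > continuation, so V_dd = 33.0500 (exercise)
Node u (S = 71.5): continuation = 1/1.12·[0.7000·0.0000 + 0.3000·9.9500] = 2.6652; exercise value = 0.0000 ≤ continuation, so V_u = 2.6652
Node d (S = 38.5): continuation = 1/1.12·[0.7000·9.9500 + 0.3000·33.0500] = 15.0714; exercise value = 21.5000 > continuation, so V_d = 21.5000 (exercise)
Node 0 (S = 55): continuation = 1/1.12·[0.7000·2.6652 + 0.3000·21.5000] = 7.4247; exercise value = 5.0000 ≤ continuation, so V_0 = 7.4247

$7.42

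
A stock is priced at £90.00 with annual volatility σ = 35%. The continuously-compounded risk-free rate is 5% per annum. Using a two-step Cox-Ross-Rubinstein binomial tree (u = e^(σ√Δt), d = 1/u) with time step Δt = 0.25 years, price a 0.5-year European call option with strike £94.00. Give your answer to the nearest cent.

CRR parameters: u = e^(σ√Δt) = e^(0.35·√0.25) = 1.1912, d = 1/u = 0.8395
Per-period rate: rΔt = 0.05·0.25 = 0.0125, so R = e^0.0125 = 1.0126
Risk-neutral probability p = (e^0.0125 − 0.8395)/(1.1912 − 0.8395) = 0.1731/0.3518 = 0.4921
Terminal stock prices: S_uu = 127.7, S_ud = 90, S_dd = 63.42
Terminal payoffs (S − K): max(33.72, 0) = 33.72, max(-4, 0) = 0, max(-30.58, 0) = 0
Node u (S = 107.2): V_u = e^(−0.0125)·[0.4921·33.7161 + 0.5079·0.0000] = 16.3861
Node d (S = 75.55): V_d = e^(−0.0125)·[0.4921·0.0000 + 0.5079·0.0000] = 0.0000
Node 0 (S = 90): V_0 = e^(−0.0125)·[0.4921·16.3861 + 0.5079·0.0000] = 7.9637

£7.96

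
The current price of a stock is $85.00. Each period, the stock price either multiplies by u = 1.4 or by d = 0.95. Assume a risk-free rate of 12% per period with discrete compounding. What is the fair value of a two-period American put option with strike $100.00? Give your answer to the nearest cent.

Risk-neutral probability p = (1 + 0.12 − 0.95)/(1.4 − 0.95) = 0.1700/0.4500 = 0.3778
Terminal stock prices: S_uu = 166.6, S_ud = 113, S_dd = 76.71
Terminal payoffs (K − S): max(-66.6, 0) = 0, max(-13.05, 0) = 0, max(23.29, 0) = 23.29
Node u (S = 119): continuation = 1/1.12·[0.3778·0.0000 + 0.6222·0.0000] = 0.0000; exercise value = 0.0000 ≤ continuation, so V_u = 0.0000
Node d (S = 80.75): continuation = 1/1.12·[0.3778·0.0000 + 0.6222·23.2875] = 12.9375; exercise value = 19.2500 > continuation, so V_d = 19.2500 (exercise)
Node 0 (S = 85): continuation = 1/1.12·[0.3778·0.0000 + 0.6222·19.2500] = 10.6944; exercise value = 15.0000 > continuation, so V_0 = 15.0000 (exercise)

$15.00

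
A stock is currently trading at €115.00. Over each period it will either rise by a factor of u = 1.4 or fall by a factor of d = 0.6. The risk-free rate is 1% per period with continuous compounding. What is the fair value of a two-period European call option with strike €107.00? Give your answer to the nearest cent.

€30.49

Risk-neutral probability p = (e^0.01 − 0.6)/(1.4 − 0.6) = 0.4101/0.8000 = 0.5126
Terminal stock prices: S_uu = 225.4, S_ud = 96.6, S_dd = 41.4
Terminal payoffs (S − K): max(118.4, 0) = 118.4, max(-10.4, 0) = 0, max(-65.6, 0) = 0
Node u (S = 161): V_u = e^(−0.01)·[0.5126·118.4000 + 0.4874·0.0000] = 60.0836
Node d (S = 69): V_d = e^(−0.01)·[0.5126·0.0000 + 0.4874·0.0000] = 0.0000
Node 0 (S = 115): V_0 = e^(−0.01)·[0.5126·60.0836 + 0.4874·0.0000] = 30.4902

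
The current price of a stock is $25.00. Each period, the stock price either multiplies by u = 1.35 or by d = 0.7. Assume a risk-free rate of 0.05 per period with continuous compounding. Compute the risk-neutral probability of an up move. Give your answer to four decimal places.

Risk-neutral probability p = (e^0.05 − 0.7)/(1.35 − 0.7) = 0.3513/0.6500 = 0.5404

p = 0.5404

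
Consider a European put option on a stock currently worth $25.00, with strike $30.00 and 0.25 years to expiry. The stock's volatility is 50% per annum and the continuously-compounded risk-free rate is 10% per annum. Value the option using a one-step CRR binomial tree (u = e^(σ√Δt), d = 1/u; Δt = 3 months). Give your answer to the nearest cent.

$5.26

CRR parameters: u = e^(σ√Δt) = e^(0.5·√0.25) = 1.2840, d = 1/u = 0.7788
Per-period rate: rΔt = 0.1·0.25 = 0.025, so R = e^0.025 = 1.0253
Risk-neutral probability p = (e^0.025 − 0.7788)/(1.2840 − 0.7788) = 0.2465/0.5052 = 0.4879
Terminal stock prices: S_u = 32.1, S_d = 19.47
Terminal payoffs (K − S): max(-2.101, 0) = 0, max(10.53, 0) = 10.53
Node 0 (S = 25): V_0 = e^(−0.025)·[0.4879·0.0000 + 0.5121·10.5300] = 5.2590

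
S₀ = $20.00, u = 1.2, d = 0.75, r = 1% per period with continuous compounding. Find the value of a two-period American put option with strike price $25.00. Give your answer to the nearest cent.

Risk-neutral probability p = (e^0.01 − 0.75)/(1.2 − 0.75) = 0.2601/0.4500 = 0.5779
Terminal stock prices: S_uu = 28.8, S_ud = 18, S_dd = 11.25
Terminal payoffs (K − S): max(-3.8, 0) = 0, max(7, 0) = 7, max(13.75, 0) = 13.75
Node u (S = 24): continuation = e^(−0.01)·[0.5779·0.0000 + 0.4221·7.0000] = 2.9254; exercise value = 1.0000 ≤ continuation, so V_u = 2.9254
Node d (S = 15): continuation = e^(−0.01)·[0.5779·7.0000 + 0.4221·13.7500] = 9.7512; exercise value = 10.0000 > continuation, so V_d = 10.0000 (exercise)
Node 0 (S = 20): continuation = e^(−0.01)·[0.5779·2.9254 + 0.4221·10.0000] = 5.8528; exercise value = 5.0000 ≤ continuation, so V_0 = 5.8528

$5.85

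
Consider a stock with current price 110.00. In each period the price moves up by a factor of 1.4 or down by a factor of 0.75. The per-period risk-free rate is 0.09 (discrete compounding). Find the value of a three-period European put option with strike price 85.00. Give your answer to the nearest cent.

3.23

Risk-neutral probability p = (1 + 0.09 − 0.75)/(1.4 − 0.75) = 0.3400/0.6500 = 0.5231
Terminal stock prices: S_uuu = 301.8, S_uud = 161.7, S_udd = 86.62, S_ddd = 46.41
Terminal payoffs (K − S): max(-216.8, 0) = 0, max(-76.7, 0) = 0, max(-1.625, 0) = 0, max(38.59, 0) = 38.59
Node uu (S = 215.6): V_uu = 1/1.09·[0.5231·0.0000 + 0.4769·0.0000] = 0.0000
Node ud (S = 115.5): V_ud = 1/1.09·[0.5231·0.0000 + 0.4769·0.0000] = 0.0000
Node dd (S = 61.88): V_dd = 1/1.09·[0.5231·0.0000 + 0.4769·38.5938] = 16.8865
Node u (S = 154): V_u = 1/1.09·[0.5231·0.0000 + 0.4769·0.0000] = 0.0000
Node d (S = 82.5): V_d = 1/1.09·[0.5231·0.0000 + 0.4769·16.8865] = 7.3886
Node 0 (S = 110): V_0 = 1/1.09·[0.5231·0.0000 + 0.4769·7.3886] = 3.2328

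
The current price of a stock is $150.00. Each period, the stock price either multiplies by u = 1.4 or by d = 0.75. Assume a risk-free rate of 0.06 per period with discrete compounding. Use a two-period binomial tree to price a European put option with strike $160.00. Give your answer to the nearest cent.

$19.53

Risk-neutral probability p = (1 + 0.06 − 0.75)/(1.4 − 0.75) = 0.3100/0.6500 = 0.4769
Terminal stock prices: S_uu = 294, S_ud = 157.5, S_dd = 84.38
Terminal payoffs (K − S): max(-134, 0) = 0, max(2.5, 0) = 2.5, max(75.62, 0) = 75.62
Node u (S = 210): V_u = 1/1.06·[0.4769·0.0000 + 0.5231·2.5000] = 1.2337
Node d (S = 112.5): V_d = 1/1.06·[0.4769·2.5000 + 0.5231·75.6250] = 38.4434
Node 0 (S = 150): V_0 = 1/1.06·[0.4769·1.2337 + 0.5231·38.4434] = 19.5257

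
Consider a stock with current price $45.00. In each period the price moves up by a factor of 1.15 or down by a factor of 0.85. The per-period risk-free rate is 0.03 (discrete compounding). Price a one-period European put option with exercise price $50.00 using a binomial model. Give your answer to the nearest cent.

Risk-neutral probability p = (1 + 0.03 − 0.85)/(1.15 − 0.85) = 0.1800/0.3000 = 0.6000
Terminal stock prices: S_u = 51.75, S_d = 38.25
Terminal payoffs (K − S): max(-1.75, 0) = 0, max(11.75, 0) = 11.75
Node 0 (S = 45): V_0 = 1/1.03·[0.6000·0.0000 + 0.4000·11.7500] = 4.5631

$4.56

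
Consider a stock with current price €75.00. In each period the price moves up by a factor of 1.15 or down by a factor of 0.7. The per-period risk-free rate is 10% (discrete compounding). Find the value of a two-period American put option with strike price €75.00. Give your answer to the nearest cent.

Risk-neutral probability p = (1 + 0.1 − 0.7)/(1.15 − 0.7) = 0.4000/0.4500 = 0.8889
Terminal stock prices: S_uu = 99.19, S_ud = 60.37, S_dd = 36.75
Terminal payoffs (K − S): max(-24.19, 0) = 0, max(14.63, 0) = 14.63, max(38.25, 0) = 38.25
Node u (S = 86.25): continuation = 1/1.1·[0.8889·0.0000 + 0.1111·14.6250] = 1.4773; exercise value = 0.0000 ≤ continuation, so V_u = 1.4773
Node d (S = 52.5): continuation = 1/1.1·[0.8889·14.6250 + 0.1111·38.2500] = 15.6818; exercise value = 22.5000 > continuation, so V_d = 22.5000 (exercise)
Node 0 (S = 75): continuation = 1/1.1·[0.8889·1.4773 + 0.1111·22.5000] = 3.4665; exercise value = 0.0000 ≤ continuation, so V_0 = 3.4665

€3.47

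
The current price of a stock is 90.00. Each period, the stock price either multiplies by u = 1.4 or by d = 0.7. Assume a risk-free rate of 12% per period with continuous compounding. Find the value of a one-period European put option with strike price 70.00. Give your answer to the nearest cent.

2.42

Risk-neutral probability p = (e^0.12 − 0.7)/(1.4 − 0.7) = 0.4275/0.7000 = 0.6107
Terminal stock prices: S_u = 126, S_d = 63
Terminal payoffs (K − S): max(-56, 0) = 0, max(7, 0) = 7
Node 0 (S = 90): V_0 = e^(−0.12)·[0.6107·0.0000 + 0.3893·7.0000] = 2.4169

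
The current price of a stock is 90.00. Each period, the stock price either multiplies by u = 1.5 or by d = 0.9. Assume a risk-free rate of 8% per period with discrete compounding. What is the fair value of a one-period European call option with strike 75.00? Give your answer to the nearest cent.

20.56

Risk-neutral probability p = (1 + 0.08 − 0.9)/(1.5 − 0.9) = 0.1800/0.6000 = 0.3000
Terminal stock prices: S_u = 135, S_d = 81
Terminal payoffs (S − K): max(60, 0) = 60, max(6, 0) = 6
Node 0 (S = 90): V_0 = 1/1.08·[0.3000·60.0000 + 0.7000·6.0000] = 20.5556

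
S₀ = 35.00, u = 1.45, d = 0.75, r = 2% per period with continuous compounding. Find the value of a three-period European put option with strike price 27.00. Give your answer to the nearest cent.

Risk-neutral probability p = (e^0.02 − 0.75)/(1.45 − 0.75) = 0.2702/0.7000 = 0.3860
Terminal stock prices: S_uuu = 106.7, S_uud = 55.19, S_udd = 28.55, S_ddd = 14.77
Terminal payoffs (K − S): max(-79.7, 0) = 0, max(-28.19, 0) = 0, max(-1.547, 0) = 0, max(12.23, 0) = 12.23
Node uu (S = 73.59): V_uu = e^(−0.02)·[0.3860·0.0000 + 0.6140·0.0000] = 0.0000
Node ud (S = 38.06): V_ud = e^(−0.02)·[0.3860·0.0000 + 0.6140·0.0000] = 0.0000
Node dd (S = 19.69): V_dd = e^(−0.02)·[0.3860·0.0000 + 0.6140·12.2344] = 7.3631
Node u (S = 50.75): V_u = e^(−0.02)·[0.3860·0.0000 + 0.6140·0.0000] = 0.0000
Node d (S = 26.25): V_d = e^(−0.02)·[0.3860·0.0000 + 0.6140·7.3631] = 4.4314
Node 0 (S = 35): V_0 = e^(−0.02)·[0.3860·0.0000 + 0.6140·4.4314] = 2.6670

2.67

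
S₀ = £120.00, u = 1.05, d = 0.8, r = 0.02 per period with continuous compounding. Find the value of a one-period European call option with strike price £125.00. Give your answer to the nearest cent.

£0.86

Risk-neutral probability p = (e^0.02 − 0.8)/(1.05 − 0.8) = 0.2202/0.2500 = 0.8808
Terminal stock prices: S_u = 126, S_d = 96
Terminal payoffs (S − K): max(1, 0) = 1, max(-29, 0) = 0
Node 0 (S = 120): V_0 = e^(−0.02)·[0.8808·1.0000 + 0.1192·0.0000] = 0.8634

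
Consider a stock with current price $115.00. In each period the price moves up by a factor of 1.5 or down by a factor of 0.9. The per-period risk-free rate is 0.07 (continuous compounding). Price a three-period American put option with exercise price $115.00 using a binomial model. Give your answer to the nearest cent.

Risk-neutral probability p = (e^0.07 − 0.9)/(1.5 − 0.9) = 0.1725/0.6000 = 0.2875
Terminal stock prices: S_uuu = 388.1, S_uud = 232.9, S_udd = 139.7, S_ddd = 83.84
Terminal payoffs (K − S): max(-273.1, 0) = 0, max(-117.9, 0) = 0, max(-24.73, 0) = 0, max(31.16, 0) = 31.16
Node uu (S = 258.8): continuation = e^(−0.07)·[0.2875·0.0000 + 0.7125·0.0000] = 0.0000; exercise value = 0.0000 ≤ continuation, so V_uu = 0.0000
Node ud (S = 155.2): continuation = e^(−0.07)·[0.2875·0.0000 + 0.7125·0.0000] = 0.0000; exercise value = 0.0000 ≤ continuation, so V_ud = 0.0000
Node dd (S = 93.15): continuation = e^(−0.07)·[0.2875·0.0000 + 0.7125·31.1650] = 20.7035; exercise value = 21.8500 > continuation, so V_dd = 21.8500 (exercise)
Node u (S = 172.5): continuation = e^(−0.07)·[0.2875·0.0000 + 0.7125·0.0000] = 0.0000; exercise value = 0.0000 ≤ continuation, so V_u = 0.0000
Node d (S = 103.5): continuation = e^(−0.07)·[0.2875·0.0000 + 0.7125·21.8500] = 14.5153; exercise value = 11.5000 ≤ continuation, so V_d = 14.5153
Node 0 (S = 115): continuation = e^(−0.07)·[0.2875·0.0000 + 0.7125·14.5153] = 9.6428; exercise value = 0.0000 ≤ continuation, so V_0 = 9.6428

$9.64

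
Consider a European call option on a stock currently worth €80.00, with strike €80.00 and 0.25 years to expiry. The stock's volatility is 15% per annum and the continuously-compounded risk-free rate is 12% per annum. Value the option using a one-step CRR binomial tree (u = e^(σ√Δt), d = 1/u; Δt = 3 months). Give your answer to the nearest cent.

CRR parameters: u = e^(σ√Δt) = e^(0.15·√0.25) = 1.0779, d = 1/u = 0.9277
Per-period rate: rΔt = 0.12·0.25 = 0.03, so R = e^0.03 = 1.0305
Risk-neutral probability p = (e^0.03 − 0.9277)/(1.0779 − 0.9277) = 0.1027/0.1501 = 0.6841
Terminal stock prices: S_u = 86.23, S_d = 74.22
Terminal payoffs (S − K): max(6.231, 0) = 6.231, max(-5.781, 0) = 0
Node 0 (S = 80): V_0 = e^(−0.03)·[0.6841·6.2307 + 0.3159·0.0000] = 4.1365

€4.14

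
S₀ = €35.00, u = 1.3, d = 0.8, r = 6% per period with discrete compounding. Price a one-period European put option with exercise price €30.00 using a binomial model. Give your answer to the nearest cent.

Risk-neutral probability p = (1 + 0.06 − 0.8)/(1.3 − 0.8) = 0.2600/0.5000 = 0.5200
Terminal stock prices: S_u = 45.5, S_d = 28
Terminal payoffs (K − S): max(-15.5, 0) = 0, max(2, 0) = 2
Node 0 (S = 35): V_0 = 1/1.06·[0.5200·0.0000 + 0.4800·2.0000] = 0.9057

€0.91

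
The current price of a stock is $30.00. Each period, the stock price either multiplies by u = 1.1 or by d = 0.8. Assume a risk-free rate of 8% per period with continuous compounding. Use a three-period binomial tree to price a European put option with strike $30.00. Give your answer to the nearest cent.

Risk-neutral probability p = (e^0.08 − 0.8)/(1.1 − 0.8) = 0.2833/0.3000 = 0.9443
Terminal stock prices: S_uuu = 39.93, S_uud = 29.04, S_udd = 21.12, S_ddd = 15.36
Terminal payoffs (K − S): max(-9.93, 0) = 0, max(0.96, 0) = 0.96, max(8.88, 0) = 8.88, max(14.64, 0) = 14.64
Node uu (S = 36.3): V_uu = e^(−0.08)·[0.9443·0.0000 + 0.0557·0.9600] = 0.0494
Node ud (S = 26.4): V_ud = e^(−0.08)·[0.9443·0.9600 + 0.0557·8.8800] = 1.2935
Node dd (S = 19.2): V_dd = e^(−0.08)·[0.9443·8.8800 + 0.0557·14.6400] = 8.4935
Node u (S = 33): V_u = e^(−0.08)·[0.9443·0.0494 + 0.0557·1.2935] = 0.1096
Node d (S = 24): V_d = e^(−0.08)·[0.9443·1.2935 + 0.0557·8.4935] = 1.5643
Node 0 (S = 30): V_0 = e^(−0.08)·[0.9443·0.1096 + 0.0557·1.5643] = 0.1759

$0.18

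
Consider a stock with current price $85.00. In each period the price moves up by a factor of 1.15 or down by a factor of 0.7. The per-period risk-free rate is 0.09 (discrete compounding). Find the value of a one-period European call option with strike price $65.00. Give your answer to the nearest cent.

Risk-neutral probability p = (1 + 0.09 − 0.7)/(1.15 − 0.7) = 0.3900/0.4500 = 0.8667
Terminal stock prices: S_u = 97.75, S_d = 59.5
Terminal payoffs (S − K): max(32.75, 0) = 32.75, max(-5.5, 0) = 0
Node 0 (S = 85): V_0 = 1/1.09·[0.8667·32.7500 + 0.1333·0.0000] = 26.0398

$26.04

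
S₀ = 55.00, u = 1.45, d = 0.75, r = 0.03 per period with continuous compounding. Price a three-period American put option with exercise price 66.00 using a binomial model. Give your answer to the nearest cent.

17.42

Risk-neutral probability p = (e^0.03 − 0.75)/(1.45 − 0.75) = 0.2805/0.7000 = 0.4006
Terminal stock prices: S_uuu = 167.7, S_uud = 86.73, S_udd = 44.86, S_ddd = 23.2
Terminal payoffs (K − S): max(-101.7, 0) = 0, max(-20.73, 0) = 0, max(21.14, 0) = 21.14, max(42.8, 0) = 42.8
Node uu (S = 115.6): continuation = e^(−0.03)·[0.4006·0.0000 + 0.5994·0.0000] = 0.0000; exercise value = 0.0000 ≤ continuation, so V_uu = 0.0000
Node ud (S = 59.81): continuation = e^(−0.03)·[0.4006·0.0000 + 0.5994·21.1406] = 12.2962; exercise value = 6.1875 ≤ continuation, so V_ud = 12.2962
Node dd (S = 30.94): continuation = e^(−0.03)·[0.4006·21.1406 + 0.5994·42.7969] = 33.1119; exercise value = 35.0625 > continuation, so V_dd = 35.0625 (exercise)
Node u (S = 79.75): continuation = e^(−0.03)·[0.4006·0.0000 + 0.5994·12.2962] = 7.1519; exercise value = 0.0000 ≤ continuation, so V_u = 7.1519
Node d (S = 41.25): continuation = e^(−0.03)·[0.4006·12.2962 + 0.5994·35.0625] = 25.1745; exercise value = 24.7500 ≤ continuation, so V_d = 25.1745
Node 0 (S = 55): continuation = e^(−0.03)·[0.4006·7.1519 + 0.5994·25.1745] = 17.4232; exercise value = 11.0000 ≤ continuation, so V_0 = 17.4232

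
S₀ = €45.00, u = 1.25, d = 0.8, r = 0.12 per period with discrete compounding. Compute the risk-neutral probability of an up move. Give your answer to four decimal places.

Risk-neutral probability p = (1 + 0.12 − 0.8)/(1.25 − 0.8) = 0.3200/0.4500 = 0.7111

p = 0.7111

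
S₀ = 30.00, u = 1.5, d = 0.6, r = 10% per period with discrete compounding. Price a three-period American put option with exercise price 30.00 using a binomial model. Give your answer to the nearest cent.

Risk-neutral probability p = (1 + 0.1 − 0.6)/(1.5 − 0.6) = 0.5000/0.9000 = 0.5556
Terminal stock prices: S_uuu = 101.2, S_uud = 40.5, S_udd = 16.2, S_ddd = 6.48
Terminal payoffs (K − S): max(-71.25, 0) = 0, max(-10.5, 0) = 0, max(13.8, 0) = 13.8, max(23.52, 0) = 23.52
Node uu (S = 67.5): continuation = 1/1.1·[0.5556·0.0000 + 0.4444·0.0000] = 0.0000; exercise value = 0.0000 ≤ continuation, so V_uu = 0.0000
Node ud (S = 27): continuation = 1/1.1·[0.5556·0.0000 + 0.4444·13.8000] = 5.5758; exercise value = 3.0000 ≤ continuation, so V_ud = 5.5758
Node dd (S = 10.8): continuation = 1/1.1·[0.5556·13.8000 + 0.4444·23.5200] = 16.4727; exercise value = 19.2000 > continuation, so V_dd = 19.2000 (exercise)
Node u (S = 45): continuation = 1/1.1·[0.5556·0.0000 + 0.4444·5.5758] = 2.2528; exercise value = 0.0000 ≤ continuation, so V_u = 2.2528
Node d (S = 18): continuation = 1/1.1·[0.5556·5.5758 + 0.4444·19.2000] = 10.5736; exercise value = 12.0000 > continuation, so V_d = 12.0000 (exercise)
Node 0 (S = 30): continuation = 1/1.1·[0.5556·2.2528 + 0.4444·12.0000] = 5.9863; exercise value = 0.0000 ≤ continuation, so V_0 = 5.9863

5.99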